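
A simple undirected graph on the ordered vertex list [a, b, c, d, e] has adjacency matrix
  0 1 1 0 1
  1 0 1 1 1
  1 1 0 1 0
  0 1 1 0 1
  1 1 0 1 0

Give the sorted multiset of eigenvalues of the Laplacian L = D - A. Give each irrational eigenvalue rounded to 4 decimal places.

Reading degrees in the order [a, b, c, d, e] gives [3, 4, 3, 3, 3]; set D = diag(3, 4, 3, 3, 3) and form L = D - A. Since every row of L sums to 0, the all-ones vector is in the kernel and 0 is an eigenvalue. By the matrix-tree theorem the graph has (1/5) * product of the nonzero eigenvalues = 45 spanning trees.

[0, 3, 3, 5, 5]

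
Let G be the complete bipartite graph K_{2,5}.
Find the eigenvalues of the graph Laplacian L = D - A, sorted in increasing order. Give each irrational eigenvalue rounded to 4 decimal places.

[0, 2, 2, 2, 2, 5, 7]

The graph has 7 vertices and degree multiset [5, 5, 2, 2, 2, 2, 2]; D is the diagonal matrix of degrees and L = D - A. L is symmetric positive semidefinite, so every eigenvalue is real and nonnegative. The eigenvalues sum to 20, which equals trace(L) = 2|E|.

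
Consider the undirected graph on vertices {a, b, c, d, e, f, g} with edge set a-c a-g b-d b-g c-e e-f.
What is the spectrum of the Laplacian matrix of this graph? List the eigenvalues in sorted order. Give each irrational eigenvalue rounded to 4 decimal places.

[0, 0.1981, 0.7530, 1.5550, 2.4450, 3.2470, 3.8019]

With the vertex order [a, b, c, d, e, f, g], the degrees are [2, 2, 2, 1, 2, 1, 2], giving D = diag(2, 2, 2, 1, 2, 1, 2) and L = D - A. Since every row of L sums to 0, the all-ones vector is in the kernel and 0 is an eigenvalue. The single zero eigenvalue shows the graph is connected. There is one zero in the spectrum, matching the 1 component. The eigenvalues sum to 12, which equals trace(L) = 2|E|.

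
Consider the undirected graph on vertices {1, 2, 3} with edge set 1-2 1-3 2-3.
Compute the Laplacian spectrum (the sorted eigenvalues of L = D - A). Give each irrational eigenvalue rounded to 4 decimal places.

Each diagonal entry of L is the vertex degree and each off-diagonal entry is -1 where an edge is present, 0 otherwise; in the order [1, 2, 3] the diagonal is [2, 2, 2]. L is symmetric positive semidefinite, so every eigenvalue is real and nonnegative. The largest eigenvalue, 3, is at most the vertex count 3.

[0, 3, 3]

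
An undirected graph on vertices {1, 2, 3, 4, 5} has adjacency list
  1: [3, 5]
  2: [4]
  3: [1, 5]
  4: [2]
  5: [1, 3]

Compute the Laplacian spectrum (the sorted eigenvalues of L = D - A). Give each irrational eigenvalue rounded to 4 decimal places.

[0, 0, 2, 3, 3]

Each diagonal entry of L is the vertex degree and each off-diagonal entry is -1 where an edge is present, 0 otherwise; in the order [1, 2, 3, 4, 5] the diagonal is [2, 1, 2, 1, 2]. The multiplicity of 0 as a Laplacian eigenvalue equals the number of connected components. The 2 zero eigenvalues correspond to the 2 connected components.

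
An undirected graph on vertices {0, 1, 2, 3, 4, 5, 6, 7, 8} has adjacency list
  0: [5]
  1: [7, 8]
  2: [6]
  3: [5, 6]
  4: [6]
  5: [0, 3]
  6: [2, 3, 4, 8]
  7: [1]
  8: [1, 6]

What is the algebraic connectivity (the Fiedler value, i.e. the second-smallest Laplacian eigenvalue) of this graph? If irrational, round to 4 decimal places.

0.1981

Reading degrees in the order [0, 1, 2, 3, 4, 5, 6, 7, 8] gives [1, 2, 1, 2, 1, 2, 4, 1, 2]; set D = diag(1, 2, 1, 2, 1, 2, 4, 1, 2) and form L = D - A. Computing the eigenvalues of L and sorting gives [0, 0.1981, 0.4116, 1, 1.4064, 1.5550, 3, 3.2470, 5.1819]. The Fiedler value lambda_2 = 0.1981 is strictly positive, so the graph is connected.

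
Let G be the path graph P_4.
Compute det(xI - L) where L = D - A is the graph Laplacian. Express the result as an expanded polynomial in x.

x^4 - 6x^3 + 10x^2 - 4x

The graph has 4 vertices and degree multiset [2, 2, 1, 1]; D is the diagonal matrix of degrees and L = D - A. Computing det(xI - L) by cofactor expansion (or equivalently via sum-over-permutations) gives x^4 - 6x^3 + 10x^2 - 4x. Since p(0) = det(-L) = 0, x divides p(x). By the matrix-tree theorem the graph has (1/4) * product of the nonzero eigenvalues = 1 spanning tree.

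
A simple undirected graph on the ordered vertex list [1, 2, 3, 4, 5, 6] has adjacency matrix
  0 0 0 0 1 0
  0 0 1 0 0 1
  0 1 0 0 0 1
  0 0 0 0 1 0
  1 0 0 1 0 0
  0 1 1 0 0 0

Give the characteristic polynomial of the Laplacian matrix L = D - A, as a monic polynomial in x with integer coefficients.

With the vertex order [1, 2, 3, 4, 5, 6], the degrees are [1, 2, 2, 1, 2, 2], giving D = diag(1, 2, 2, 1, 2, 2) and L = D - A. L has integer entries, so p(x) = det(xI - L) has integer coefficients. Expanding the determinant yields x^6 - 10x^5 + 36x^4 - 54x^3 + 27x^2. The coefficient of x^5 equals -trace(L) = -10, matching the sum of degrees. The eigenvalues sum to 10, which equals trace(L) = 2|E|.

x^6 - 10x^5 + 36x^4 - 54x^3 + 27x^2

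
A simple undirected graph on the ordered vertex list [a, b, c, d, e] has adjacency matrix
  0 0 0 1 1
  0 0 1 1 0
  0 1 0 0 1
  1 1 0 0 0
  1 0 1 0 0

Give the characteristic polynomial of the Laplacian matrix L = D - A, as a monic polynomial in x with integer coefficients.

x^5 - 10x^4 + 35x^3 - 50x^2 + 25x

With the vertex order [a, b, c, d, e], the degrees are [2, 2, 2, 2, 2], giving D = diag(2, 2, 2, 2, 2) and L = D - A. L has integer entries, so p(x) = det(xI - L) has integer coefficients. Expanding the determinant yields x^5 - 10x^4 + 35x^3 - 50x^2 + 25x. The constant term is 0 because L is singular (the all-ones vector lies in its kernel).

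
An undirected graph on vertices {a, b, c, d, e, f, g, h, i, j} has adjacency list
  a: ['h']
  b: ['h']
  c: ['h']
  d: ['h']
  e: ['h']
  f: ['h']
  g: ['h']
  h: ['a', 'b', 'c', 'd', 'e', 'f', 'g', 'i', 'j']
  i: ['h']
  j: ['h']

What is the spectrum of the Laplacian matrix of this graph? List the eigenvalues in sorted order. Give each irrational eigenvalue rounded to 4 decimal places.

[0, 1, 1, 1, 1, 1, 1, 1, 1, 10]

With the vertex order [a, b, c, d, e, f, g, h, i, j], the degrees are [1, 1, 1, 1, 1, 1, 1, 9, 1, 1], giving D = diag(1, 1, 1, 1, 1, 1, 1, 9, 1, 1) and L = D - A. Since every row of L sums to 0, the all-ones vector is in the kernel and 0 is an eigenvalue. The largest eigenvalue, 10, is at most the vertex count 10. By the matrix-tree theorem the graph has (1/10) * product of the nonzero eigenvalues = 1 spanning tree.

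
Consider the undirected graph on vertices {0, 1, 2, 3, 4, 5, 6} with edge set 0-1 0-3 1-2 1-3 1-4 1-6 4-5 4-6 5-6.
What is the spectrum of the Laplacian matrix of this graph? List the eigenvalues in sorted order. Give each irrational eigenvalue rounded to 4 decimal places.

[0, 0.7269, 1, 3, 3.1404, 4, 6.1326]

With the vertex order [0, 1, 2, 3, 4, 5, 6], the degrees are [2, 5, 1, 2, 3, 2, 3], giving D = diag(2, 5, 1, 2, 3, 2, 3) and L = D - A. The multiplicity of 0 as a Laplacian eigenvalue equals the number of connected components. The single zero eigenvalue shows the graph is connected. By the matrix-tree theorem the graph has (1/7) * product of the nonzero eigenvalues = 24 spanning trees.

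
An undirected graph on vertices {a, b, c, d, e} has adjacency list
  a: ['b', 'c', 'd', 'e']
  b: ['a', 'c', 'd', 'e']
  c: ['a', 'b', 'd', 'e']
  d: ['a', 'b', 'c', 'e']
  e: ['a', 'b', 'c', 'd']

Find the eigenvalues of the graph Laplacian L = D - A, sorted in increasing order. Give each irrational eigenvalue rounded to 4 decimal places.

Reading degrees in the order [a, b, c, d, e] gives [4, 4, 4, 4, 4]; set D = diag(4, 4, 4, 4, 4) and form L = D - A. Diagonalising L (or applying a numerical eigensolver to the 5x5 matrix) gives the spectrum above. By the matrix-tree theorem the graph has (1/5) * product of the nonzero eigenvalues = 125 spanning trees. There is one zero in the spectrum, matching the 1 component.

[0, 5, 5, 5, 5]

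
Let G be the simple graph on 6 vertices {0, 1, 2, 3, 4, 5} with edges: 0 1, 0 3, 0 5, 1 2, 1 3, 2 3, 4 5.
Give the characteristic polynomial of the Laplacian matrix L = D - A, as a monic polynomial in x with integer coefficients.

With the vertex order [0, 1, 2, 3, 4, 5], the degrees are [3, 3, 2, 3, 1, 2], giving D = diag(3, 3, 2, 3, 1, 2) and L = D - A. L has integer entries, so p(x) = det(xI - L) has integer coefficients. Expanding the determinant yields x^6 - 14x^5 + 73x^4 - 172x^3 + 172x^2 - 48x. The constant term is 0 because L is singular (the all-ones vector lies in its kernel).

x^6 - 14x^5 + 73x^4 - 172x^3 + 172x^2 - 48x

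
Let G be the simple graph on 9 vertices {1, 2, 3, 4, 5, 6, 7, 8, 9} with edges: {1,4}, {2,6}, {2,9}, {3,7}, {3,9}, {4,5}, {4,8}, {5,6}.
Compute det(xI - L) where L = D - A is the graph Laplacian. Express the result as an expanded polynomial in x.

Reading degrees in the order [1, 2, 3, 4, 5, 6, 7, 8, 9] gives [1, 2, 2, 3, 2, 2, 1, 1, 2]; set D = diag(1, 2, 2, 3, 2, 2, 1, 1, 2) and form L = D - A. L has integer entries, so p(x) = det(xI - L) has integer coefficients. Expanding the determinant yields x^9 - 16x^8 + 104x^7 - 354x^6 + 679x^5 - 736x^4 + 427x^3 - 114x^2 + 9x. The constant term is 0 because L is singular (the all-ones vector lies in its kernel).

x^9 - 16x^8 + 104x^7 - 354x^6 + 679x^5 - 736x^4 + 427x^3 - 114x^2 + 9x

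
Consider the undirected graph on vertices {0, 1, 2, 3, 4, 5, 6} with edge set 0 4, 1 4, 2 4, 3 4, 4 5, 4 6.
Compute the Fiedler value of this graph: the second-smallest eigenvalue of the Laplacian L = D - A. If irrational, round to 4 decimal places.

Each diagonal entry of L is the vertex degree and each off-diagonal entry is -1 where an edge is present, 0 otherwise; in the order [0, 1, 2, 3, 4, 5, 6] the diagonal is [1, 1, 1, 1, 6, 1, 1]. Computing the eigenvalues of L and sorting gives [0, 1, 1, 1, 1, 1, 7]. The Fiedler value lambda_2 = 1 is strictly positive, so the graph is connected. By the matrix-tree theorem the graph has (1/7) * product of the nonzero eigenvalues = 1 spanning tree. The largest eigenvalue, 7, is at most the vertex count 7.

1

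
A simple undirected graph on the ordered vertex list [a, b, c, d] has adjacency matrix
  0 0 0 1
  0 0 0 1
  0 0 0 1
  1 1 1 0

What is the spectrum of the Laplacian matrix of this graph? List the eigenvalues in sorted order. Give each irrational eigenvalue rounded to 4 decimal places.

Each diagonal entry of L is the vertex degree and each off-diagonal entry is -1 where an edge is present, 0 otherwise; in the order [a, b, c, d] the diagonal is [1, 1, 1, 3]. Diagonalising L (or applying a numerical eigensolver to the 4x4 matrix) gives the spectrum above. There is one zero in the spectrum, matching the 1 component. The eigenvalues sum to 6, which equals trace(L) = 2|E|.

[0, 1, 1, 4]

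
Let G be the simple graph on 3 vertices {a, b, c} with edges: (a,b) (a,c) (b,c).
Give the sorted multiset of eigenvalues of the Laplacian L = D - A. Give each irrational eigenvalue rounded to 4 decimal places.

Each diagonal entry of L is the vertex degree and each off-diagonal entry is -1 where an edge is present, 0 otherwise; in the order [a, b, c] the diagonal is [2, 2, 2]. The multiplicity of 0 as a Laplacian eigenvalue equals the number of connected components. The single zero eigenvalue shows the graph is connected. The eigenvalues sum to 6, which equals trace(L) = 2|E|.

[0, 3, 3]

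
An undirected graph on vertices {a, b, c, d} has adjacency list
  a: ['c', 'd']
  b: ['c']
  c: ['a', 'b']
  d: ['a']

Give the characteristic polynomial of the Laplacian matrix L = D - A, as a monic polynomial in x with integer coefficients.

Reading degrees in the order [a, b, c, d] gives [2, 1, 2, 1]; set D = diag(2, 1, 2, 1) and form L = D - A. L has integer entries, so p(x) = det(xI - L) has integer coefficients. Expanding the determinant yields x^4 - 6x^3 + 10x^2 - 4x. Since p(0) = det(-L) = 0, x divides p(x). There is one zero in the spectrum, matching the 1 component.

x^4 - 6x^3 + 10x^2 - 4x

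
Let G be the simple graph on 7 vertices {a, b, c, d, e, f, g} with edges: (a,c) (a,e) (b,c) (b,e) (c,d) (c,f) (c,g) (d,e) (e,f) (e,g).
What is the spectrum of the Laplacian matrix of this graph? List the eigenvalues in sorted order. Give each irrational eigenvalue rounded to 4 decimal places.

[0, 2, 2, 2, 2, 5, 7]

Reading degrees in the order [a, b, c, d, e, f, g] gives [2, 2, 5, 2, 5, 2, 2]; set D = diag(2, 2, 5, 2, 5, 2, 2) and form L = D - A. L is symmetric positive semidefinite, so every eigenvalue is real and nonnegative. The eigenvalues sum to 20, which equals trace(L) = 2|E|.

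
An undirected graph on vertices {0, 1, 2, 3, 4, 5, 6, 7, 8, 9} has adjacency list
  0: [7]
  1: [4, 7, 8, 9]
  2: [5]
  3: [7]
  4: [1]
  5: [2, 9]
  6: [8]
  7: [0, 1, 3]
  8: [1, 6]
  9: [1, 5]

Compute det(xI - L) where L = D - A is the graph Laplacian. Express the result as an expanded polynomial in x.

x^10 - 18x^9 + 132x^8 - 514x^7 + 1160x^6 - 1556x^5 + 1226x^4 - 540x^3 + 119x^2 - 10x

Each diagonal entry of L is the vertex degree and each off-diagonal entry is -1 where an edge is present, 0 otherwise; in the order [0, 1, 2, 3, 4, 5, 6, 7, 8, 9] the diagonal is [1, 4, 1, 1, 1, 2, 1, 3, 2, 2]. L has integer entries, so p(x) = det(xI - L) has integer coefficients. Expanding the determinant yields x^10 - 18x^9 + 132x^8 - 514x^7 + 1160x^6 - 1556x^5 + 1226x^4 - 540x^3 + 119x^2 - 10x. Since p(0) = det(-L) = 0, x divides p(x). By the matrix-tree theorem the graph has (1/10) * product of the nonzero eigenvalues = 1 spanning tree.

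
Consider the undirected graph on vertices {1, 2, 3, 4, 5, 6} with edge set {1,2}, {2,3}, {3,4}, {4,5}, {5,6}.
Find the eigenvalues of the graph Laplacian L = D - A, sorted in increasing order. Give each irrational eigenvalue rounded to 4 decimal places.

[0, 0.2679, 1, 2, 3, 3.7321]

Each diagonal entry of L is the vertex degree and each off-diagonal entry is -1 where an edge is present, 0 otherwise; in the order [1, 2, 3, 4, 5, 6] the diagonal is [1, 2, 2, 2, 2, 1]. L is symmetric positive semidefinite, so every eigenvalue is real and nonnegative. The largest eigenvalue, 3.7321, is at most the vertex count 6.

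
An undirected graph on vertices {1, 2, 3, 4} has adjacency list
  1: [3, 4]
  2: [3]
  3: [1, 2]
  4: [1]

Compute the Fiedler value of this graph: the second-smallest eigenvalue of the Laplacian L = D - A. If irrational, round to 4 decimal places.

0.5858

Each diagonal entry of L is the vertex degree and each off-diagonal entry is -1 where an edge is present, 0 otherwise; in the order [1, 2, 3, 4] the diagonal is [2, 1, 2, 1]. The smallest Laplacian eigenvalue is always 0. The next one, lambda_2 = 0.5858, measures how hard the graph is to disconnect: larger values mean better connectivity.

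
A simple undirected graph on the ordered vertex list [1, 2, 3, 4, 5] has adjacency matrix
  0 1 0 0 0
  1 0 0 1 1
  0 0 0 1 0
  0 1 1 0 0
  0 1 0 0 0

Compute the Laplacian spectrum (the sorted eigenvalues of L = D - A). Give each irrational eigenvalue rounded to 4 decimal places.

[0, 0.5188, 1, 2.3111, 4.1701]

Reading degrees in the order [1, 2, 3, 4, 5] gives [1, 3, 1, 2, 1]; set D = diag(1, 3, 1, 2, 1) and form L = D - A. L is symmetric positive semidefinite, so every eigenvalue is real and nonnegative. The single zero eigenvalue shows the graph is connected. By the matrix-tree theorem the graph has (1/5) * product of the nonzero eigenvalues = 1 spanning tree. The largest eigenvalue, 4.1701, is at most the vertex count 5.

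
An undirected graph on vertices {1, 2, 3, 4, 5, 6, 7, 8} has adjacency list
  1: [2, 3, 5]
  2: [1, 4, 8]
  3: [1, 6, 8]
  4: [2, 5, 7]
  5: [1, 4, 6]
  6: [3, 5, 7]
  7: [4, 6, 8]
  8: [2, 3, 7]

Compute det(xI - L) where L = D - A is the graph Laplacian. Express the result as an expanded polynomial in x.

x^8 - 24x^7 + 240x^6 - 1296x^5 + 4080x^4 - 7488x^3 + 7424x^2 - 3072x

Reading degrees in the order [1, 2, 3, 4, 5, 6, 7, 8] gives [3, 3, 3, 3, 3, 3, 3, 3]; set D = diag(3, 3, 3, 3, 3, 3, 3, 3) and form L = D - A. Computing det(xI - L) by cofactor expansion (or equivalently via sum-over-permutations) gives x^8 - 24x^7 + 240x^6 - 1296x^5 + 4080x^4 - 7488x^3 + 7424x^2 - 3072x. The coefficient of x^7 equals -trace(L) = -24, matching the sum of degrees. The eigenvalues sum to 24, which equals trace(L) = 2|E|. By the matrix-tree theorem the graph has (1/8) * product of the nonzero eigenvalues = 384 spanning trees.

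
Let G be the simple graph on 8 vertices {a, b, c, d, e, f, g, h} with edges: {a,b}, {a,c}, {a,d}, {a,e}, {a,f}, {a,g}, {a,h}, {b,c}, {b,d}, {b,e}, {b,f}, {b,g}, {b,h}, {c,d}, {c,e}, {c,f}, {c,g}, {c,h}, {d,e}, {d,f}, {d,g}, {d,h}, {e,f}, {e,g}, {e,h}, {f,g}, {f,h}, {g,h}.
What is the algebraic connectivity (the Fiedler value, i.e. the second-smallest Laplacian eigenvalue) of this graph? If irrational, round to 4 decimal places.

8

Reading degrees in the order [a, b, c, d, e, f, g, h] gives [7, 7, 7, 7, 7, 7, 7, 7]; set D = diag(7, 7, 7, 7, 7, 7, 7, 7) and form L = D - A. The sorted Laplacian eigenvalues are [0, 8, 8, 8, 8, 8, 8, 8]; the algebraic connectivity is the second entry, 8.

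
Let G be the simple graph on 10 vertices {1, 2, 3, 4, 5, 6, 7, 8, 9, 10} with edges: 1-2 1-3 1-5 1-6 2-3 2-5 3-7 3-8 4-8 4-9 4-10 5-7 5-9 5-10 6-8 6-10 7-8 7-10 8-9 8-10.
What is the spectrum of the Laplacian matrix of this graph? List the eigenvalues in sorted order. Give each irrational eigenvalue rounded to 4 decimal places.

Each diagonal entry of L is the vertex degree and each off-diagonal entry is -1 where an edge is present, 0 otherwise; in the order [1, 2, 3, 4, 5, 6, 7, 8, 9, 10] the diagonal is [4, 3, 4, 3, 5, 3, 4, 6, 3, 5]. Diagonalising L (or applying a numerical eigensolver to the 10x10 matrix) gives the spectrum above. The single zero eigenvalue shows the graph is connected. There is one zero in the spectrum, matching the 1 component.

[0, 1.5387, 2.4649, 3.0725, 3.6738, 4.1071, 4.7987, 6.1444, 6.8246, 7.3752]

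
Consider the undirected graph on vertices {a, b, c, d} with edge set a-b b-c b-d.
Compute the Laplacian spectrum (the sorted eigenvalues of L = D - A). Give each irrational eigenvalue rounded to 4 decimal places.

[0, 1, 1, 4]

Reading degrees in the order [a, b, c, d] gives [1, 3, 1, 1]; set D = diag(1, 3, 1, 1) and form L = D - A. Diagonalising L (or applying a numerical eigensolver to the 4x4 matrix) gives the spectrum above. The single zero eigenvalue shows the graph is connected. The largest eigenvalue, 4, is at most the vertex count 4.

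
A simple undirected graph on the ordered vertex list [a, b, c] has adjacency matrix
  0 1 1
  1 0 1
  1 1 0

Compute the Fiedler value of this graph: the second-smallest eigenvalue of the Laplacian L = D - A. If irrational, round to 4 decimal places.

With the vertex order [a, b, c], the degrees are [2, 2, 2], giving D = diag(2, 2, 2) and L = D - A. The sorted Laplacian eigenvalues are [0, 3, 3]; the algebraic connectivity is the second entry, 3.

3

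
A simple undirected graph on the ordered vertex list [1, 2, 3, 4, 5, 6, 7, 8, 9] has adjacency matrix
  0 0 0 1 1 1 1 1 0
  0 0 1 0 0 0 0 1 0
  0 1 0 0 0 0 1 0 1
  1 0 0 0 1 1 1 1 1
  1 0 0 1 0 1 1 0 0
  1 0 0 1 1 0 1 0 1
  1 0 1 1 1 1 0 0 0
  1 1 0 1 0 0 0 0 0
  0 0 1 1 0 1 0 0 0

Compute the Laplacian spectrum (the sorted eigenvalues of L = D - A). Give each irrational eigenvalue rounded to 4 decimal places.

Each diagonal entry of L is the vertex degree and each off-diagonal entry is -1 where an edge is present, 0 otherwise; in the order [1, 2, 3, 4, 5, 6, 7, 8, 9] the diagonal is [5, 2, 3, 6, 4, 5, 5, 3, 3]. Since every row of L sums to 0, the all-ones vector is in the kernel and 0 is an eigenvalue. The single zero eigenvalue shows the graph is connected. The largest eigenvalue, 7.1713, is at most the vertex count 9.

[0, 1.3346, 2.1391, 3.2556, 4.0220, 5.4479, 6.2501, 6.3794, 7.1713]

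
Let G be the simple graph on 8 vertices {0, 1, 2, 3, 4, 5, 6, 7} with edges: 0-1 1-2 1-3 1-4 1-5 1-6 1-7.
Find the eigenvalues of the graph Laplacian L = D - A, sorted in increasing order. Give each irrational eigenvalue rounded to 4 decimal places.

[0, 1, 1, 1, 1, 1, 1, 8]

With the vertex order [0, 1, 2, 3, 4, 5, 6, 7], the degrees are [1, 7, 1, 1, 1, 1, 1, 1], giving D = diag(1, 7, 1, 1, 1, 1, 1, 1) and L = D - A. Since every row of L sums to 0, the all-ones vector is in the kernel and 0 is an eigenvalue. The largest eigenvalue, 8, is at most the vertex count 8.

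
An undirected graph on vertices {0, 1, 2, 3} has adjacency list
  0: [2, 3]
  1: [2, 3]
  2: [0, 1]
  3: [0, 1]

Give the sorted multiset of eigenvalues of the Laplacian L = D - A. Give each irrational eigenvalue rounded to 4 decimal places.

With the vertex order [0, 1, 2, 3], the degrees are [2, 2, 2, 2], giving D = diag(2, 2, 2, 2) and L = D - A. The multiplicity of 0 as a Laplacian eigenvalue equals the number of connected components. The single zero eigenvalue shows the graph is connected. There is one zero in the spectrum, matching the 1 component. By the matrix-tree theorem the graph has (1/4) * product of the nonzero eigenvalues = 4 spanning trees.

[0, 2, 2, 4]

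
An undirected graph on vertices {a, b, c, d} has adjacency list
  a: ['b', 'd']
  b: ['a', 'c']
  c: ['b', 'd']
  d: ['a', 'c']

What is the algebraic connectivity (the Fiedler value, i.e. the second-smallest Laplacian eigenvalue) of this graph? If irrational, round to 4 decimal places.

2

Each diagonal entry of L is the vertex degree and each off-diagonal entry is -1 where an edge is present, 0 otherwise; in the order [a, b, c, d] the diagonal is [2, 2, 2, 2]. The smallest Laplacian eigenvalue is always 0. The next one, lambda_2 = 2, measures how hard the graph is to disconnect: larger values mean better connectivity. There is one zero in the spectrum, matching the 1 component.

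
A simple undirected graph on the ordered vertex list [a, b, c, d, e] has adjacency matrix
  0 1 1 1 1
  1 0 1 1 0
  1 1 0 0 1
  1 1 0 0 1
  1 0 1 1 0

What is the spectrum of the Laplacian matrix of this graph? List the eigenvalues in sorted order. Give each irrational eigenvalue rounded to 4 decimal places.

Reading degrees in the order [a, b, c, d, e] gives [4, 3, 3, 3, 3]; set D = diag(4, 3, 3, 3, 3) and form L = D - A. Diagonalising L (or applying a numerical eigensolver to the 5x5 matrix) gives the spectrum above. There is one zero in the spectrum, matching the 1 component.

[0, 3, 3, 5, 5]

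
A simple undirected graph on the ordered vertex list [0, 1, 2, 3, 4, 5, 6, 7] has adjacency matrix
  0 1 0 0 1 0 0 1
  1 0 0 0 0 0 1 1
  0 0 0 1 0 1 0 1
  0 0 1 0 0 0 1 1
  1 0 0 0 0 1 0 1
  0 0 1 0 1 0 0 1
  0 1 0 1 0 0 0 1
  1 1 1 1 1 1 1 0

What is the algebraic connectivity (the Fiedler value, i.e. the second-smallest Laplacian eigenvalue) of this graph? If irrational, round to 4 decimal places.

With the vertex order [0, 1, 2, 3, 4, 5, 6, 7], the degrees are [3, 3, 3, 3, 3, 3, 3, 7], giving D = diag(3, 3, 3, 3, 3, 3, 3, 7) and L = D - A. Computing the eigenvalues of L and sorting gives [0, 1.7530, 1.7530, 3.4450, 3.4450, 4.8019, 4.8019, 8]. The Fiedler value lambda_2 = 1.7530 is strictly positive, so the graph is connected. The eigenvalues sum to 28, which equals trace(L) = 2|E|.

1.7530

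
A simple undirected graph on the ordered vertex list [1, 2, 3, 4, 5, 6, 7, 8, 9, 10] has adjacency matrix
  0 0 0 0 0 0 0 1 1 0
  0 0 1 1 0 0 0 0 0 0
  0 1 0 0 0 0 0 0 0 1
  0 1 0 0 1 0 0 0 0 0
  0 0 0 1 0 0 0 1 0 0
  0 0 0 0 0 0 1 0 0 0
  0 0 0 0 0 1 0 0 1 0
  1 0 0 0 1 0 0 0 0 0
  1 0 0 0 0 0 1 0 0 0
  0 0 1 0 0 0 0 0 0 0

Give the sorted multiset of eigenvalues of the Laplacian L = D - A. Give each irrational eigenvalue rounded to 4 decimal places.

Each diagonal entry of L is the vertex degree and each off-diagonal entry is -1 where an edge is present, 0 otherwise; in the order [1, 2, 3, 4, 5, 6, 7, 8, 9, 10] the diagonal is [2, 2, 2, 2, 2, 1, 2, 2, 2, 1]. The multiplicity of 0 as a Laplacian eigenvalue equals the number of connected components. The largest eigenvalue, 3.9021, is at most the vertex count 10. There is one zero in the spectrum, matching the 1 component.

[0, 0.0979, 0.3820, 0.8244, 1.3820, 2, 2.6180, 3.1756, 3.6180, 3.9021]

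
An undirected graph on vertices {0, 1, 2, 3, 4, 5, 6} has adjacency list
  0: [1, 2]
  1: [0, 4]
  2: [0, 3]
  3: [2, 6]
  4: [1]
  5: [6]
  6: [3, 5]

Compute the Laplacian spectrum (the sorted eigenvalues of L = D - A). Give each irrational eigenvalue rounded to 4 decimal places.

[0, 0.1981, 0.7530, 1.5550, 2.4450, 3.2470, 3.8019]

Reading degrees in the order [0, 1, 2, 3, 4, 5, 6] gives [2, 2, 2, 2, 1, 1, 2]; set D = diag(2, 2, 2, 2, 1, 1, 2) and form L = D - A. Since every row of L sums to 0, the all-ones vector is in the kernel and 0 is an eigenvalue. The single zero eigenvalue shows the graph is connected. By the matrix-tree theorem the graph has (1/7) * product of the nonzero eigenvalues = 1 spanning tree.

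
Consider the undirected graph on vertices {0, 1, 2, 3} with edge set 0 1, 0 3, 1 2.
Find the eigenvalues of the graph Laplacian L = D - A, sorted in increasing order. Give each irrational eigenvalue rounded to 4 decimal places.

Reading degrees in the order [0, 1, 2, 3] gives [2, 2, 1, 1]; set D = diag(2, 2, 1, 1) and form L = D - A. The multiplicity of 0 as a Laplacian eigenvalue equals the number of connected components. The single zero eigenvalue shows the graph is connected. There is one zero in the spectrum, matching the 1 component.

[0, 0.5858, 2, 3.4142]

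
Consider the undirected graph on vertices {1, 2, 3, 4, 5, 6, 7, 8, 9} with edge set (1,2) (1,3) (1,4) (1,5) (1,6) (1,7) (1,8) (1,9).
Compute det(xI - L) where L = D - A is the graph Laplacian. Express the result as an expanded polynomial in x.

With the vertex order [1, 2, 3, 4, 5, 6, 7, 8, 9], the degrees are [8, 1, 1, 1, 1, 1, 1, 1, 1], giving D = diag(8, 1, 1, 1, 1, 1, 1, 1, 1) and L = D - A. L has integer entries, so p(x) = det(xI - L) has integer coefficients. Expanding the determinant yields x^9 - 16x^8 + 84x^7 - 224x^6 + 350x^5 - 336x^4 + 196x^3 - 64x^2 + 9x. The constant term is 0 because L is singular (the all-ones vector lies in its kernel). By the matrix-tree theorem the graph has (1/9) * product of the nonzero eigenvalues = 1 spanning tree. There is one zero in the spectrum, matching the 1 component.

x^9 - 16x^8 + 84x^7 - 224x^6 + 350x^5 - 336x^4 + 196x^3 - 64x^2 + 9x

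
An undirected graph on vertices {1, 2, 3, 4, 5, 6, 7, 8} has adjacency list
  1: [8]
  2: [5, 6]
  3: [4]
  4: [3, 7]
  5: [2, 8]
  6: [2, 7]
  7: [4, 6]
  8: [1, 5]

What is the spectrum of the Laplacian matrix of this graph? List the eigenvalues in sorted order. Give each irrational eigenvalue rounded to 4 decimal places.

Each diagonal entry of L is the vertex degree and each off-diagonal entry is -1 where an edge is present, 0 otherwise; in the order [1, 2, 3, 4, 5, 6, 7, 8] the diagonal is [1, 2, 1, 2, 2, 2, 2, 2]. L is symmetric positive semidefinite, so every eigenvalue is real and nonnegative. The single zero eigenvalue shows the graph is connected. There is one zero in the spectrum, matching the 1 component. The eigenvalues sum to 14, which equals trace(L) = 2|E|.

[0, 0.1522, 0.5858, 1.2346, 2, 2.7654, 3.4142, 3.8478]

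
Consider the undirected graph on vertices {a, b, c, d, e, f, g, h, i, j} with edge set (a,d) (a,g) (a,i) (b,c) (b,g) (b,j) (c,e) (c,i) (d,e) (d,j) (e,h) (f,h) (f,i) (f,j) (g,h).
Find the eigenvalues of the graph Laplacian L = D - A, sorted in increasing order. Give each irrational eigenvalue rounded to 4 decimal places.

With the vertex order [a, b, c, d, e, f, g, h, i, j], the degrees are [3, 3, 3, 3, 3, 3, 3, 3, 3, 3], giving D = diag(3, 3, 3, 3, 3, 3, 3, 3, 3, 3) and L = D - A. L is symmetric positive semidefinite, so every eigenvalue is real and nonnegative. The single zero eigenvalue shows the graph is connected. The largest eigenvalue, 5, is at most the vertex count 10. There is one zero in the spectrum, matching the 1 component.

[0, 2, 2, 2, 2, 2, 5, 5, 5, 5]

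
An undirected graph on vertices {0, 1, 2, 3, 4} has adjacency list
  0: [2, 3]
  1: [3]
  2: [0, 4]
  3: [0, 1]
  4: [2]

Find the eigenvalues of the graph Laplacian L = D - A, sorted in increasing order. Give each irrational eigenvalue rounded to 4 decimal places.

[0, 0.3820, 1.3820, 2.6180, 3.6180]

With the vertex order [0, 1, 2, 3, 4], the degrees are [2, 1, 2, 2, 1], giving D = diag(2, 1, 2, 2, 1) and L = D - A. Diagonalising L (or applying a numerical eigensolver to the 5x5 matrix) gives the spectrum above. By the matrix-tree theorem the graph has (1/5) * product of the nonzero eigenvalues = 1 spanning tree.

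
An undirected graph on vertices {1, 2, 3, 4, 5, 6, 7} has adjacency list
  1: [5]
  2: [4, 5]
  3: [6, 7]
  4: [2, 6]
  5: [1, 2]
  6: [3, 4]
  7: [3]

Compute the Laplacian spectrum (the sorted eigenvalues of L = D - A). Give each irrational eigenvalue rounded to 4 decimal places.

[0, 0.1981, 0.7530, 1.5550, 2.4450, 3.2470, 3.8019]

With the vertex order [1, 2, 3, 4, 5, 6, 7], the degrees are [1, 2, 2, 2, 2, 2, 1], giving D = diag(1, 2, 2, 2, 2, 2, 1) and L = D - A. Diagonalising L (or applying a numerical eigensolver to the 7x7 matrix) gives the spectrum above. The single zero eigenvalue shows the graph is connected. There is one zero in the spectrum, matching the 1 component. The eigenvalues sum to 12, which equals trace(L) = 2|E|.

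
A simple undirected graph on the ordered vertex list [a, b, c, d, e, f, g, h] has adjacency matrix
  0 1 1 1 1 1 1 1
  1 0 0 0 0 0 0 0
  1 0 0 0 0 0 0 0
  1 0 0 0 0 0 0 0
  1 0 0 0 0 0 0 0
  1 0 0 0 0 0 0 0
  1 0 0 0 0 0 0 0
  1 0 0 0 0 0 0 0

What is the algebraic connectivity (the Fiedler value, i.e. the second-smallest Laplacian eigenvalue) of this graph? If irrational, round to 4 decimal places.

1

With the vertex order [a, b, c, d, e, f, g, h], the degrees are [7, 1, 1, 1, 1, 1, 1, 1], giving D = diag(7, 1, 1, 1, 1, 1, 1, 1) and L = D - A. The sorted Laplacian eigenvalues are [0, 1, 1, 1, 1, 1, 1, 8]; the algebraic connectivity is the second entry, 1. The eigenvalues sum to 14, which equals trace(L) = 2|E|. There is one zero in the spectrum, matching the 1 component.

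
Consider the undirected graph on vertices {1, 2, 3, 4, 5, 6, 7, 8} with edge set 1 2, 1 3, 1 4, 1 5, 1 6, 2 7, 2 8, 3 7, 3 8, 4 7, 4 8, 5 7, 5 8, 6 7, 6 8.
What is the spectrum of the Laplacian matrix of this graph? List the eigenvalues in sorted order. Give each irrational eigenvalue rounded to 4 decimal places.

Reading degrees in the order [1, 2, 3, 4, 5, 6, 7, 8] gives [5, 3, 3, 3, 3, 3, 5, 5]; set D = diag(5, 3, 3, 3, 3, 3, 5, 5) and form L = D - A. Diagonalising L (or applying a numerical eigensolver to the 8x8 matrix) gives the spectrum above. The single zero eigenvalue shows the graph is connected. The eigenvalues sum to 30, which equals trace(L) = 2|E|.

[0, 3, 3, 3, 3, 5, 5, 8]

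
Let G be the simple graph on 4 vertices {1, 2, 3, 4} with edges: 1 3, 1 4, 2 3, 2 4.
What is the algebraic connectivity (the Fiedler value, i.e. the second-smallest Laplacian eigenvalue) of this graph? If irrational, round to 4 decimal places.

2

Each diagonal entry of L is the vertex degree and each off-diagonal entry is -1 where an edge is present, 0 otherwise; in the order [1, 2, 3, 4] the diagonal is [2, 2, 2, 2]. The smallest Laplacian eigenvalue is always 0. The next one, lambda_2 = 2, measures how hard the graph is to disconnect: larger values mean better connectivity. The eigenvalues sum to 8, which equals trace(L) = 2|E|. There is one zero in the spectrum, matching the 1 component.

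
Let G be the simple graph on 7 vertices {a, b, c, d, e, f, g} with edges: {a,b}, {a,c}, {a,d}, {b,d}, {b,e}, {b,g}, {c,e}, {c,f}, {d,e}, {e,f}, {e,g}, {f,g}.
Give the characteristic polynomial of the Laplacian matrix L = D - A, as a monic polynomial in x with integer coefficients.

x^7 - 24x^6 + 233x^5 - 1168x^4 + 3178x^3 - 4434x^2 + 2471x

With the vertex order [a, b, c, d, e, f, g], the degrees are [3, 4, 3, 3, 5, 3, 3], giving D = diag(3, 4, 3, 3, 5, 3, 3) and L = D - A. L has integer entries, so p(x) = det(xI - L) has integer coefficients. Expanding the determinant yields x^7 - 24x^6 + 233x^5 - 1168x^4 + 3178x^3 - 4434x^2 + 2471x. Since p(0) = det(-L) = 0, x divides p(x). The eigenvalues sum to 24, which equals trace(L) = 2|E|.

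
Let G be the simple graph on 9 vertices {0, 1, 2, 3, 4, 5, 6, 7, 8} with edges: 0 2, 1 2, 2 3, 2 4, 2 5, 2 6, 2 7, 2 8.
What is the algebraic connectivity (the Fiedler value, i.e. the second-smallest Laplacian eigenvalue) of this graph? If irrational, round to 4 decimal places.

1

Each diagonal entry of L is the vertex degree and each off-diagonal entry is -1 where an edge is present, 0 otherwise; in the order [0, 1, 2, 3, 4, 5, 6, 7, 8] the diagonal is [1, 1, 8, 1, 1, 1, 1, 1, 1]. The sorted Laplacian eigenvalues are [0, 1, 1, 1, 1, 1, 1, 1, 9]; the algebraic connectivity is the second entry, 1. The eigenvalues sum to 16, which equals trace(L) = 2|E|.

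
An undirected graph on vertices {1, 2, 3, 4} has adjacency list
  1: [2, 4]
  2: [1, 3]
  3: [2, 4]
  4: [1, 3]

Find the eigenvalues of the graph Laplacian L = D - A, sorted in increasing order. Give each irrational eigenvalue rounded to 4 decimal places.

Reading degrees in the order [1, 2, 3, 4] gives [2, 2, 2, 2]; set D = diag(2, 2, 2, 2) and form L = D - A. Since every row of L sums to 0, the all-ones vector is in the kernel and 0 is an eigenvalue. The single zero eigenvalue shows the graph is connected. The eigenvalues sum to 8, which equals trace(L) = 2|E|.

[0, 2, 2, 4]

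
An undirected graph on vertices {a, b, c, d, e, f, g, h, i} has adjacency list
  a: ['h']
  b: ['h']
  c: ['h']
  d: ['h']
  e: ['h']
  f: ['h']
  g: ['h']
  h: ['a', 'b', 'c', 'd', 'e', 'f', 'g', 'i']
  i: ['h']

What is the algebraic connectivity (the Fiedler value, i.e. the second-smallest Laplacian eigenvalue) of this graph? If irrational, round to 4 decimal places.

Reading degrees in the order [a, b, c, d, e, f, g, h, i] gives [1, 1, 1, 1, 1, 1, 1, 8, 1]; set D = diag(1, 1, 1, 1, 1, 1, 1, 8, 1) and form L = D - A. The smallest Laplacian eigenvalue is always 0. The next one, lambda_2 = 1, measures how hard the graph is to disconnect: larger values mean better connectivity. The eigenvalues sum to 16, which equals trace(L) = 2|E|.

1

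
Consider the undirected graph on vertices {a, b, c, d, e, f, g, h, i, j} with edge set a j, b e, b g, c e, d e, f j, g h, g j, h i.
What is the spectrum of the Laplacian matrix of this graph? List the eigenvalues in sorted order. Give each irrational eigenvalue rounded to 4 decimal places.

With the vertex order [a, b, c, d, e, f, g, h, i, j], the degrees are [1, 2, 1, 1, 3, 1, 3, 2, 1, 3], giving D = diag(1, 2, 1, 1, 3, 1, 3, 2, 1, 3) and L = D - A. L is symmetric positive semidefinite, so every eigenvalue is real and nonnegative. By the matrix-tree theorem the graph has (1/10) * product of the nonzero eigenvalues = 1 spanning tree.

[0, 0.1772, 0.3300, 1, 1, 1.2293, 2.2486, 3.2174, 4.0502, 4.7472]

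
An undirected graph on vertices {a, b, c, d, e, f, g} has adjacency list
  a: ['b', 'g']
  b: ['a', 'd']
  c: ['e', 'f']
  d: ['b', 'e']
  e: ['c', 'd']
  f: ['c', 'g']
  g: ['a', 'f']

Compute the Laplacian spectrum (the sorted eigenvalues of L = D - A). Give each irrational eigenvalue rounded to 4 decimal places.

[0, 0.7530, 0.7530, 2.4450, 2.4450, 3.8019, 3.8019]

With the vertex order [a, b, c, d, e, f, g], the degrees are [2, 2, 2, 2, 2, 2, 2], giving D = diag(2, 2, 2, 2, 2, 2, 2) and L = D - A. The multiplicity of 0 as a Laplacian eigenvalue equals the number of connected components. There is one zero in the spectrum, matching the 1 component. The eigenvalues sum to 14, which equals trace(L) = 2|E|.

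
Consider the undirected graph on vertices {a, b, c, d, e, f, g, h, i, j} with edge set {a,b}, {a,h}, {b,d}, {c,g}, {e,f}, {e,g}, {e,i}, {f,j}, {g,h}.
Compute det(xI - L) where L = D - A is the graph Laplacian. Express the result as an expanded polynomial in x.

Each diagonal entry of L is the vertex degree and each off-diagonal entry is -1 where an edge is present, 0 otherwise; in the order [a, b, c, d, e, f, g, h, i, j] the diagonal is [2, 2, 1, 1, 3, 2, 3, 2, 1, 1]. L has integer entries, so p(x) = det(xI - L) has integer coefficients. Expanding the determinant yields x^10 - 18x^9 + 134x^8 - 536x^7 + 1253x^6 - 1746x^5 + 1421x^4 - 636x^3 + 137x^2 - 10x. The coefficient of x^9 equals -trace(L) = -18, matching the sum of degrees. The largest eigenvalue, 4.6978, is at most the vertex count 10.

x^10 - 18x^9 + 134x^8 - 536x^7 + 1253x^6 - 1746x^5 + 1421x^4 - 636x^3 + 137x^2 - 10x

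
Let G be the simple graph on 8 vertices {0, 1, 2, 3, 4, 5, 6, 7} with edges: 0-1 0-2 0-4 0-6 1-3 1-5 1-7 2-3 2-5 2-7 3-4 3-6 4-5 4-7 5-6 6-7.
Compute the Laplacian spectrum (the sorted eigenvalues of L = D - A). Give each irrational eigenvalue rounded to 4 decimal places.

Each diagonal entry of L is the vertex degree and each off-diagonal entry is -1 where an edge is present, 0 otherwise; in the order [0, 1, 2, 3, 4, 5, 6, 7] the diagonal is [4, 4, 4, 4, 4, 4, 4, 4]. L is symmetric positive semidefinite, so every eigenvalue is real and nonnegative. The single zero eigenvalue shows the graph is connected. The eigenvalues sum to 32, which equals trace(L) = 2|E|. The largest eigenvalue, 8, is at most the vertex count 8.

[0, 4, 4, 4, 4, 4, 4, 8]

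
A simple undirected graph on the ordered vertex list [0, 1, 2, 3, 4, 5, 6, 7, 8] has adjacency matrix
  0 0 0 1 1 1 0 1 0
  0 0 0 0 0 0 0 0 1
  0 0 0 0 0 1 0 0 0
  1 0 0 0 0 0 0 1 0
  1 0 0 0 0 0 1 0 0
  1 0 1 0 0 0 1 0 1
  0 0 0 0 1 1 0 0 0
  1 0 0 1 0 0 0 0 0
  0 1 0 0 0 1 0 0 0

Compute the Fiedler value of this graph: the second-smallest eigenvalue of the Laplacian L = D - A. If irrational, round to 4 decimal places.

Each diagonal entry of L is the vertex degree and each off-diagonal entry is -1 where an edge is present, 0 otherwise; in the order [0, 1, 2, 3, 4, 5, 6, 7, 8] the diagonal is [4, 1, 1, 2, 2, 4, 2, 2, 2]. The smallest Laplacian eigenvalue is always 0. The next one, lambda_2 = 0.3464, measures how hard the graph is to disconnect: larger values mean better connectivity.

0.3464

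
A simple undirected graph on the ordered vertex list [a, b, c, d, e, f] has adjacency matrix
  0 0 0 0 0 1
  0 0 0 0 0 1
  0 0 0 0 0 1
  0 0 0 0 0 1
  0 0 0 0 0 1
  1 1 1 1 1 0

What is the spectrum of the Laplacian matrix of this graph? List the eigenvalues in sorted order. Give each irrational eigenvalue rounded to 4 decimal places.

[0, 1, 1, 1, 1, 6]

Each diagonal entry of L is the vertex degree and each off-diagonal entry is -1 where an edge is present, 0 otherwise; in the order [a, b, c, d, e, f] the diagonal is [1, 1, 1, 1, 1, 5]. Since every row of L sums to 0, the all-ones vector is in the kernel and 0 is an eigenvalue. The single zero eigenvalue shows the graph is connected. The largest eigenvalue, 6, is at most the vertex count 6.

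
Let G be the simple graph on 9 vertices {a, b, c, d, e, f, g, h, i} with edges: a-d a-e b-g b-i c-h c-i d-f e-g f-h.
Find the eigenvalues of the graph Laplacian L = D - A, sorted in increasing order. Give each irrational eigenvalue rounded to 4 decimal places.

[0, 0.4679, 0.4679, 1.6527, 1.6527, 3, 3, 3.8794, 3.8794]

Reading degrees in the order [a, b, c, d, e, f, g, h, i] gives [2, 2, 2, 2, 2, 2, 2, 2, 2]; set D = diag(2, 2, 2, 2, 2, 2, 2, 2, 2) and form L = D - A. Diagonalising L (or applying a numerical eigensolver to the 9x9 matrix) gives the spectrum above. The eigenvalues sum to 18, which equals trace(L) = 2|E|.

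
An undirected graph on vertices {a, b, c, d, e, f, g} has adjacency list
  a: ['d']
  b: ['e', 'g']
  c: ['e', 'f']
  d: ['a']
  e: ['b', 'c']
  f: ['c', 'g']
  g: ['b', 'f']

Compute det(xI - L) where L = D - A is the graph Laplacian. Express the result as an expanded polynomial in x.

Reading degrees in the order [a, b, c, d, e, f, g] gives [1, 2, 2, 1, 2, 2, 2]; set D = diag(1, 2, 2, 1, 2, 2, 2) and form L = D - A. L has integer entries, so p(x) = det(xI - L) has integer coefficients. Expanding the determinant yields x^7 - 12x^6 + 55x^5 - 120x^4 + 125x^3 - 50x^2. Since p(0) = det(-L) = 0, x divides p(x). The largest eigenvalue, 3.6180, is at most the vertex count 7.

x^7 - 12x^6 + 55x^5 - 120x^4 + 125x^3 - 50x^2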